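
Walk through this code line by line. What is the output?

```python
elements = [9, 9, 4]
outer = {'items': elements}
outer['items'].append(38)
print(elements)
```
[9, 9, 4, 38]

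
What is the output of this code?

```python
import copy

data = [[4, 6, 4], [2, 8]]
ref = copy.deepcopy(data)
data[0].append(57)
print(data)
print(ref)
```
[[4, 6, 4, 57], [2, 8]]
[[4, 6, 4], [2, 8]]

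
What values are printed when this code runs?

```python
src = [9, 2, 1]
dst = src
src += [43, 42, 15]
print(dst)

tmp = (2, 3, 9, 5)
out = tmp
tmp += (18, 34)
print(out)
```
[9, 2, 1, 43, 42, 15]
(2, 3, 9, 5)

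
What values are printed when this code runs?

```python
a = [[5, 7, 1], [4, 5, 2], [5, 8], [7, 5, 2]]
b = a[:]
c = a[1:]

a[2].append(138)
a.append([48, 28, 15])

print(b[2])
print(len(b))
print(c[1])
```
[5, 8, 138]
4
[5, 8, 138]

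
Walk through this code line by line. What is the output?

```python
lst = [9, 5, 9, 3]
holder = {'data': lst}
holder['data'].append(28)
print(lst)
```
[9, 5, 9, 3, 28]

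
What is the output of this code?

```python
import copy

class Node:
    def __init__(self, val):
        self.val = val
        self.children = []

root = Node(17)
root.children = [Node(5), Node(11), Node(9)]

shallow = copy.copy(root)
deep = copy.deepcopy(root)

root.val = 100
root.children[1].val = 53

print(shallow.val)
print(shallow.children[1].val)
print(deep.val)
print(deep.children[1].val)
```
17
53
17
11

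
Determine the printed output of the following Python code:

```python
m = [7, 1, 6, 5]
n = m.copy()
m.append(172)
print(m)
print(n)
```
[7, 1, 6, 5, 172]
[7, 1, 6, 5]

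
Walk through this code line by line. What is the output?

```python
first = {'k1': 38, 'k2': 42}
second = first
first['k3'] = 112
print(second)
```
{'k1': 38, 'k2': 42, 'k3': 112}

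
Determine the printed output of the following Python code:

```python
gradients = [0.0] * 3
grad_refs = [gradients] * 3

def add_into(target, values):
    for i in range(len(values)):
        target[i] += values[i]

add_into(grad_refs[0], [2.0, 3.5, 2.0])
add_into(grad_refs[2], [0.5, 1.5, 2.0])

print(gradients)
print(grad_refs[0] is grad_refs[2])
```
[2.5, 5.0, 4.0]
True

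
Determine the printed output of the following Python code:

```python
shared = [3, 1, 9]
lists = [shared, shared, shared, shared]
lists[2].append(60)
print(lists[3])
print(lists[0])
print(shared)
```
[3, 1, 9, 60]
[3, 1, 9, 60]
[3, 1, 9, 60]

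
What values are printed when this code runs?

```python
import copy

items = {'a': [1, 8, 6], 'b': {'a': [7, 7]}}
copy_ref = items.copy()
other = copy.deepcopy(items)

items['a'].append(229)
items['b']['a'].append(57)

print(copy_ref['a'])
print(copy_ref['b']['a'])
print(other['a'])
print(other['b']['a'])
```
[1, 8, 6, 229]
[7, 7, 57]
[1, 8, 6]
[7, 7]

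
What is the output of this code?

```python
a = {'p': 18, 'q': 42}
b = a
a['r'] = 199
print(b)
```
{'p': 18, 'q': 42, 'r': 199}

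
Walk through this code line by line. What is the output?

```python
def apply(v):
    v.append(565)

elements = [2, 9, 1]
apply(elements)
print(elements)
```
[2, 9, 1, 565]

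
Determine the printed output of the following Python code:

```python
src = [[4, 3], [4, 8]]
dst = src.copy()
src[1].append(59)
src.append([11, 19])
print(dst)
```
[[4, 3], [4, 8, 59]]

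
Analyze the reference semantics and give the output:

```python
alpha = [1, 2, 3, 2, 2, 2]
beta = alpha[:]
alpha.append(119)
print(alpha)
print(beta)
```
[1, 2, 3, 2, 2, 2, 119]
[1, 2, 3, 2, 2, 2]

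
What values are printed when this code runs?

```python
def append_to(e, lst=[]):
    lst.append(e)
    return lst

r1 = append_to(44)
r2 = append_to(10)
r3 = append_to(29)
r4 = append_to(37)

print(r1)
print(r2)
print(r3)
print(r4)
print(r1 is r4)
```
[44, 10, 29, 37]
[44, 10, 29, 37]
[44, 10, 29, 37]
[44, 10, 29, 37]
True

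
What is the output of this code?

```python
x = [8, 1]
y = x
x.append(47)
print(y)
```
[8, 1, 47]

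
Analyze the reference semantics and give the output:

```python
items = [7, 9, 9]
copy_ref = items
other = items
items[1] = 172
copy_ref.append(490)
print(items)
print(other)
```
[7, 172, 9, 490]
[7, 172, 9, 490]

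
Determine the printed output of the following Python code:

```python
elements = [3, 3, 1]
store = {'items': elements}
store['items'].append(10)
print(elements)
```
[3, 3, 1, 10]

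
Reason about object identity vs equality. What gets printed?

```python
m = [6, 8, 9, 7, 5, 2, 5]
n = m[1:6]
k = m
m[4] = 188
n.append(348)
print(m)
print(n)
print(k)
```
[6, 8, 9, 7, 188, 2, 5]
[8, 9, 7, 5, 2, 348]
[6, 8, 9, 7, 188, 2, 5]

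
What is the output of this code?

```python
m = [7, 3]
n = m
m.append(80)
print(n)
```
[7, 3, 80]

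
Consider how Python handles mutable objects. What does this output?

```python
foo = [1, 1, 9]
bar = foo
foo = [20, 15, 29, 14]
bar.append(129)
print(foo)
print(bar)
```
[20, 15, 29, 14]
[1, 1, 9, 129]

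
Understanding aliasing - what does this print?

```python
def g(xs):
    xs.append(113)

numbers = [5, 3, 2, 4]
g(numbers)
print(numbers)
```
[5, 3, 2, 4, 113]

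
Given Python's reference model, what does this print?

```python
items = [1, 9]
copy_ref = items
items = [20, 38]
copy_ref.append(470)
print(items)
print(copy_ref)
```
[20, 38]
[1, 9, 470]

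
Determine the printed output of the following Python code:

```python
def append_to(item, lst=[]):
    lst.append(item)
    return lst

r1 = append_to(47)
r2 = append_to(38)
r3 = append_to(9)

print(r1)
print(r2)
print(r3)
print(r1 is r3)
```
[47, 38, 9]
[47, 38, 9]
[47, 38, 9]
True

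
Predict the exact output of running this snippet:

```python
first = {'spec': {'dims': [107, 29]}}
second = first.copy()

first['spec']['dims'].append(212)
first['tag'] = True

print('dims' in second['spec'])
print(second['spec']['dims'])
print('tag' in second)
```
True
[107, 29, 212]
False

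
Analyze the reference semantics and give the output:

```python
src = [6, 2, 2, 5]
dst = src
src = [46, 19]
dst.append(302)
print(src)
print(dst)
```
[46, 19]
[6, 2, 2, 5, 302]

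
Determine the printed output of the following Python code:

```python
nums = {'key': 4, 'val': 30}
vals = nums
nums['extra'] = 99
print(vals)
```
{'key': 4, 'val': 30, 'extra': 99}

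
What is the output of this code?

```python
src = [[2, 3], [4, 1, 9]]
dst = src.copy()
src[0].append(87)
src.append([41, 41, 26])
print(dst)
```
[[2, 3, 87], [4, 1, 9]]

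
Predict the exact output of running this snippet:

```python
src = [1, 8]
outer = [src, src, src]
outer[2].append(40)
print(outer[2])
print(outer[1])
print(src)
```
[1, 8, 40]
[1, 8, 40]
[1, 8, 40]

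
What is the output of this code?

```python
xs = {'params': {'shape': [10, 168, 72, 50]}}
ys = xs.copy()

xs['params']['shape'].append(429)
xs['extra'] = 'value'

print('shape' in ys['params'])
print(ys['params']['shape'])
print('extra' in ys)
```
True
[10, 168, 72, 50, 429]
False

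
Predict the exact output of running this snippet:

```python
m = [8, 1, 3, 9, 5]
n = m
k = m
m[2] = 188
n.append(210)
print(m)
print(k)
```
[8, 1, 188, 9, 5, 210]
[8, 1, 188, 9, 5, 210]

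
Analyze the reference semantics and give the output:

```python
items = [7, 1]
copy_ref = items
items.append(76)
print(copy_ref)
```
[7, 1, 76]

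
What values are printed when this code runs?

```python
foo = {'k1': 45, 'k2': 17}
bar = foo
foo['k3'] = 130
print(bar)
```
{'k1': 45, 'k2': 17, 'k3': 130}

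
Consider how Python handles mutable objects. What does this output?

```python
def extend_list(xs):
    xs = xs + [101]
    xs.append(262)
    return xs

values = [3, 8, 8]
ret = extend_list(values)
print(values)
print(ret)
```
[3, 8, 8]
[3, 8, 8, 101, 262]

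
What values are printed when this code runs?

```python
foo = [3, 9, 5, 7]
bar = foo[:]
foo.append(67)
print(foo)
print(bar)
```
[3, 9, 5, 7, 67]
[3, 9, 5, 7]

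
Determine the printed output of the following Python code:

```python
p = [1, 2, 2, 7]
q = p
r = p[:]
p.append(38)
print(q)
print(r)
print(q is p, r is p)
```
[1, 2, 2, 7, 38]
[1, 2, 2, 7]
True False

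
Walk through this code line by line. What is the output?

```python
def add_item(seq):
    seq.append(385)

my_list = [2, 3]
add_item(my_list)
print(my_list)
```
[2, 3, 385]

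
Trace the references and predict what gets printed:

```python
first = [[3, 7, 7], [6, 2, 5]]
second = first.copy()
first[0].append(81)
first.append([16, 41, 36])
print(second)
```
[[3, 7, 7, 81], [6, 2, 5]]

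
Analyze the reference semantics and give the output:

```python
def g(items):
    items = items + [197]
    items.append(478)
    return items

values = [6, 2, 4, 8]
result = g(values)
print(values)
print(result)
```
[6, 2, 4, 8]
[6, 2, 4, 8, 197, 478]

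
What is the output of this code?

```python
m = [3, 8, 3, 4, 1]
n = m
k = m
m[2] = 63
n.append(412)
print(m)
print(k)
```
[3, 8, 63, 4, 1, 412]
[3, 8, 63, 4, 1, 412]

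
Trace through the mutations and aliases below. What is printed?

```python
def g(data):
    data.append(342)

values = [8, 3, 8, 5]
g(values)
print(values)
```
[8, 3, 8, 5, 342]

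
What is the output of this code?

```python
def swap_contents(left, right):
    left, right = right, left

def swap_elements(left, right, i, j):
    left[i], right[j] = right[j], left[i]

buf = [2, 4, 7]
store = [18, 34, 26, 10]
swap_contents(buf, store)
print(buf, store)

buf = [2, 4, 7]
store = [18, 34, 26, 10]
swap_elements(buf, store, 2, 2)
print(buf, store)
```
[2, 4, 7] [18, 34, 26, 10]
[2, 4, 26] [18, 34, 7, 10]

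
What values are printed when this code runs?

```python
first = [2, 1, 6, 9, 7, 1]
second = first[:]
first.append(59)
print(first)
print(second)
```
[2, 1, 6, 9, 7, 1, 59]
[2, 1, 6, 9, 7, 1]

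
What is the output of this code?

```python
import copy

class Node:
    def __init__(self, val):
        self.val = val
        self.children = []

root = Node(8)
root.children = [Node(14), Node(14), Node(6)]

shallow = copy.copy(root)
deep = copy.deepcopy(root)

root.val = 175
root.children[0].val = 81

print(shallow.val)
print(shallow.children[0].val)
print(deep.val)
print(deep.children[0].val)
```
8
81
8
14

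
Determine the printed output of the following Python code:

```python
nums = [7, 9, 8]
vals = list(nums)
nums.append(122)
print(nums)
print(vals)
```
[7, 9, 8, 122]
[7, 9, 8]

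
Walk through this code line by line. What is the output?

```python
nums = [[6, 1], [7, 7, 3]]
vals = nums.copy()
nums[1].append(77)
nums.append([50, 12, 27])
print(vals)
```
[[6, 1], [7, 7, 3, 77]]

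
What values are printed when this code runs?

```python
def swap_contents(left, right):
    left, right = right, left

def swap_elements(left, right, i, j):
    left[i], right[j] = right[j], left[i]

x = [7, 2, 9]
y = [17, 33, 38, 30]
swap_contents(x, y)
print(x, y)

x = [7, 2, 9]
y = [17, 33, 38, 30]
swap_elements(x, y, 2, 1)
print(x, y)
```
[7, 2, 9] [17, 33, 38, 30]
[7, 2, 33] [17, 9, 38, 30]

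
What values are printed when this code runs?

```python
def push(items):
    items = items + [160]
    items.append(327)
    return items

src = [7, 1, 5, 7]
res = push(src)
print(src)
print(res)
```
[7, 1, 5, 7]
[7, 1, 5, 7, 160, 327]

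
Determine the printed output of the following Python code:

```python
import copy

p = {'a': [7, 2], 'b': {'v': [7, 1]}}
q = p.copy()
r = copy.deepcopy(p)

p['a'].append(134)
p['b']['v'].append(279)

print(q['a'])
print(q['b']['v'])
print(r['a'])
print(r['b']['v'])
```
[7, 2, 134]
[7, 1, 279]
[7, 2]
[7, 1]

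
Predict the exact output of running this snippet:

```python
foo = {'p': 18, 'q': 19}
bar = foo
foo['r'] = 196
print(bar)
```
{'p': 18, 'q': 19, 'r': 196}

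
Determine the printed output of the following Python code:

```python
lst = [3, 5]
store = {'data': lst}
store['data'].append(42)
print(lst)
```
[3, 5, 42]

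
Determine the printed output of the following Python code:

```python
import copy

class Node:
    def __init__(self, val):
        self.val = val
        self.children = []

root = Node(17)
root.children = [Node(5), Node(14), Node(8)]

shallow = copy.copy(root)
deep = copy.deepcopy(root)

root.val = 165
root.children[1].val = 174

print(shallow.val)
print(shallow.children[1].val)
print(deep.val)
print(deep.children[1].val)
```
17
174
17
14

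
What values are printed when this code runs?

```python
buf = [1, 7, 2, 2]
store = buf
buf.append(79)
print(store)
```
[1, 7, 2, 2, 79]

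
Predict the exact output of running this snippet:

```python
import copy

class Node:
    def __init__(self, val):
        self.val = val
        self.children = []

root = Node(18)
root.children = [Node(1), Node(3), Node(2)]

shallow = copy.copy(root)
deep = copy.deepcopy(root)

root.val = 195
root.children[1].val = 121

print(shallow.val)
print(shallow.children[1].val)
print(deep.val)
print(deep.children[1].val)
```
18
121
18
3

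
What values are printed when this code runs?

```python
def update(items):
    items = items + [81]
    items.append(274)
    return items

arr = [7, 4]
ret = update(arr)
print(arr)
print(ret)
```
[7, 4]
[7, 4, 81, 274]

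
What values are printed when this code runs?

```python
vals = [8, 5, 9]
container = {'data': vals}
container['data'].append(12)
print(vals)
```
[8, 5, 9, 12]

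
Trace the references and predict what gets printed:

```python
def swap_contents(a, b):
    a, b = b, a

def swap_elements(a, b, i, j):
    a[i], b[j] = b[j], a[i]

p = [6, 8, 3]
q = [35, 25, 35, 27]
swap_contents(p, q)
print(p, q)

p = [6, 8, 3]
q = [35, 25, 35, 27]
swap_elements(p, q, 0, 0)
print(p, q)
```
[6, 8, 3] [35, 25, 35, 27]
[35, 8, 3] [6, 25, 35, 27]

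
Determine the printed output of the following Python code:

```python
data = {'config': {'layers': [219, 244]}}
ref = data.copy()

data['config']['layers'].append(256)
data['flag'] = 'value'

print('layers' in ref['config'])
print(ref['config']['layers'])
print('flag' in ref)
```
True
[219, 244, 256]
False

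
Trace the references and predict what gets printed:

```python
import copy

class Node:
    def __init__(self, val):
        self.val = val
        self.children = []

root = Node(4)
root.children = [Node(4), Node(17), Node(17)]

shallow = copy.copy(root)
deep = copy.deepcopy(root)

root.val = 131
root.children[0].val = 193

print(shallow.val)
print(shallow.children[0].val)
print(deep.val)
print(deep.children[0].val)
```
4
193
4
4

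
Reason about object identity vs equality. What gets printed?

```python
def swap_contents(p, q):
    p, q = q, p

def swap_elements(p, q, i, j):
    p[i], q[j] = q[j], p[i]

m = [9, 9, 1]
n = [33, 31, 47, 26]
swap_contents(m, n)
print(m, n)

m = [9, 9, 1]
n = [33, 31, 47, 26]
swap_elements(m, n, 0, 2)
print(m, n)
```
[9, 9, 1] [33, 31, 47, 26]
[47, 9, 1] [33, 31, 9, 26]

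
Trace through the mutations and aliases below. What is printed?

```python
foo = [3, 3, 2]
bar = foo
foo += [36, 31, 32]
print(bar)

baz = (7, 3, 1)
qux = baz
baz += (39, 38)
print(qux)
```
[3, 3, 2, 36, 31, 32]
(7, 3, 1)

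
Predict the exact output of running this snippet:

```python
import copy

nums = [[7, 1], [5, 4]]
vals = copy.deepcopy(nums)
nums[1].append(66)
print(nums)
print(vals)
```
[[7, 1], [5, 4, 66]]
[[7, 1], [5, 4]]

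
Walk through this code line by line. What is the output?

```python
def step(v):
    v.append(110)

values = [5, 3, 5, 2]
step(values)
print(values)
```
[5, 3, 5, 2, 110]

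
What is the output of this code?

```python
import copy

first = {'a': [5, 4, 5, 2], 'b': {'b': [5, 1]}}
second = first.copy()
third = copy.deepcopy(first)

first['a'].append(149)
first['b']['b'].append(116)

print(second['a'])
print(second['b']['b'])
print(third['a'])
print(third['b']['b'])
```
[5, 4, 5, 2, 149]
[5, 1, 116]
[5, 4, 5, 2]
[5, 1]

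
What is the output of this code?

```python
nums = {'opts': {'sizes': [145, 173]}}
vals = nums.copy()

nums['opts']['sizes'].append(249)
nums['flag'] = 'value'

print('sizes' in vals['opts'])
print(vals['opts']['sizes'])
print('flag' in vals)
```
True
[145, 173, 249]
False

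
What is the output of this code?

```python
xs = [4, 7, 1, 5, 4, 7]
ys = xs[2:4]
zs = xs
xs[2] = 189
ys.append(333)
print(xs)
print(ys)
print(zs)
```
[4, 7, 189, 5, 4, 7]
[1, 5, 333]
[4, 7, 189, 5, 4, 7]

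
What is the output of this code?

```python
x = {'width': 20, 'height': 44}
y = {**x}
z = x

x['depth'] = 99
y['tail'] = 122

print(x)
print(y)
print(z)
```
{'width': 20, 'height': 44, 'depth': 99}
{'width': 20, 'height': 44, 'tail': 122}
{'width': 20, 'height': 44, 'depth': 99}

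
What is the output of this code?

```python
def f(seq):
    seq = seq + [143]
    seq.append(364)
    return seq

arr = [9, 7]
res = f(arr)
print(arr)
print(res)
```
[9, 7]
[9, 7, 143, 364]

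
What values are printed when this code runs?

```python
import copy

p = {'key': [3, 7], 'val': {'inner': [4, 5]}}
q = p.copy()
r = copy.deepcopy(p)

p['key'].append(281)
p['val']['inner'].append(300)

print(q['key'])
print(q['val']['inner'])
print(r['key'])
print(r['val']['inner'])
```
[3, 7, 281]
[4, 5, 300]
[3, 7]
[4, 5]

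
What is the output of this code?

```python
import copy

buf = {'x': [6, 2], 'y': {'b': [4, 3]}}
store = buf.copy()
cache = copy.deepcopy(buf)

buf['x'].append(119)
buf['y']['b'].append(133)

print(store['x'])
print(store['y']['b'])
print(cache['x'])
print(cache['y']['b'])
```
[6, 2, 119]
[4, 3, 133]
[6, 2]
[4, 3]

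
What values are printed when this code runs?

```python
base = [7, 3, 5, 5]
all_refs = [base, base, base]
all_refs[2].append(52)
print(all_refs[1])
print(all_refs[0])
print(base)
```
[7, 3, 5, 5, 52]
[7, 3, 5, 5, 52]
[7, 3, 5, 5, 52]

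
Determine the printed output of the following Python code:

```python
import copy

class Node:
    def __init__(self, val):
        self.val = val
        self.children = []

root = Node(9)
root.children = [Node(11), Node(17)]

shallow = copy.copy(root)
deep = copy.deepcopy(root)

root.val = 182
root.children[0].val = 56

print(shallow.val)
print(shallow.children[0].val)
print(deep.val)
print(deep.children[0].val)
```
9
56
9
11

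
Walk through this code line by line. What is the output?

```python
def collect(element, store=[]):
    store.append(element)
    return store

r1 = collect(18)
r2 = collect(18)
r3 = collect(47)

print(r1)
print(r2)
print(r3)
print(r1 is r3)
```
[18, 18, 47]
[18, 18, 47]
[18, 18, 47]
True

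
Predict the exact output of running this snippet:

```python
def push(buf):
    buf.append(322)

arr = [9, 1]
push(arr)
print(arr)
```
[9, 1, 322]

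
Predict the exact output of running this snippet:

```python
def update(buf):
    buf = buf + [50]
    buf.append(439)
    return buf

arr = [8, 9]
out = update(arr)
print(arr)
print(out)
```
[8, 9]
[8, 9, 50, 439]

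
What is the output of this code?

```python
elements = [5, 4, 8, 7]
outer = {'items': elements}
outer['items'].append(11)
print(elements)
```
[5, 4, 8, 7, 11]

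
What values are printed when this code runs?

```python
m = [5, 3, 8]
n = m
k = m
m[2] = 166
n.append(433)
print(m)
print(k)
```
[5, 3, 166, 433]
[5, 3, 166, 433]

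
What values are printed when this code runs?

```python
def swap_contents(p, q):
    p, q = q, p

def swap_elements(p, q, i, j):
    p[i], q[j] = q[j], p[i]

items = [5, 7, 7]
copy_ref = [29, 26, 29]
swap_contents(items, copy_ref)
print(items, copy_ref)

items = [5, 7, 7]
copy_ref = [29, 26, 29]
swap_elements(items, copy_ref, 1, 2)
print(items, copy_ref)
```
[5, 7, 7] [29, 26, 29]
[5, 29, 7] [29, 26, 7]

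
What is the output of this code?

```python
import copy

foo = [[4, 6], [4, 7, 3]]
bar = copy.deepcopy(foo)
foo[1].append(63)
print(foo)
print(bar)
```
[[4, 6], [4, 7, 3, 63]]
[[4, 6], [4, 7, 3]]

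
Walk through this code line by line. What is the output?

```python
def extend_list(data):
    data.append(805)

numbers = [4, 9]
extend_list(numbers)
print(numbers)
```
[4, 9, 805]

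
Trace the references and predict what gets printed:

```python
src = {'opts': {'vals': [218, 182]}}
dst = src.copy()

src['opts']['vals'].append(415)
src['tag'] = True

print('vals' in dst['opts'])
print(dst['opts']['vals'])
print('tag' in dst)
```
True
[218, 182, 415]
False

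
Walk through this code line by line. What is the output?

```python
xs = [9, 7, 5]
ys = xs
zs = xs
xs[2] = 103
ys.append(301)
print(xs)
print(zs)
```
[9, 7, 103, 301]
[9, 7, 103, 301]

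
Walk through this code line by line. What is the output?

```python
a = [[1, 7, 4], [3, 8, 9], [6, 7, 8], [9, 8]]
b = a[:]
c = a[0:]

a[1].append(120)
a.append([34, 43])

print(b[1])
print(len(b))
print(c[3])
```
[3, 8, 9, 120]
4
[9, 8]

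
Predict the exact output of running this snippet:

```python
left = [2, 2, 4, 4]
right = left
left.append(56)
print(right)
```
[2, 2, 4, 4, 56]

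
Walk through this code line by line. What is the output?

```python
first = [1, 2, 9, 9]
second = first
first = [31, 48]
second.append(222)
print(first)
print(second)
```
[31, 48]
[1, 2, 9, 9, 222]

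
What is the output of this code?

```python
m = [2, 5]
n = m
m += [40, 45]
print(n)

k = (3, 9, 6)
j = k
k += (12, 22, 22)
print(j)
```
[2, 5, 40, 45]
(3, 9, 6)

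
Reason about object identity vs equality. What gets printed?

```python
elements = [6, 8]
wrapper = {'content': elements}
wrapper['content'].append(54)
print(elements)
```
[6, 8, 54]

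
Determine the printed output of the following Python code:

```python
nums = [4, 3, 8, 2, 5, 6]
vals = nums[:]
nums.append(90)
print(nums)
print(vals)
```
[4, 3, 8, 2, 5, 6, 90]
[4, 3, 8, 2, 5, 6]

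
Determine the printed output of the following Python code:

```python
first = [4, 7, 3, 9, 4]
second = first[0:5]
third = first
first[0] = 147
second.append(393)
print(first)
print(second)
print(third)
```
[147, 7, 3, 9, 4]
[4, 7, 3, 9, 4, 393]
[147, 7, 3, 9, 4]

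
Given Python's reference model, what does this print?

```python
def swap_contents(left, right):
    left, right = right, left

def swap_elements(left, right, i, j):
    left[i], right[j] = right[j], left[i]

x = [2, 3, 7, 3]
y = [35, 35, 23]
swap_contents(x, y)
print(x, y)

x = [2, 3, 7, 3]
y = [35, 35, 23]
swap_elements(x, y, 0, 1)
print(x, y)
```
[2, 3, 7, 3] [35, 35, 23]
[35, 3, 7, 3] [35, 2, 23]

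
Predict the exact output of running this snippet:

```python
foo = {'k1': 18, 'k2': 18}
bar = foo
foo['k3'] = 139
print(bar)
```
{'k1': 18, 'k2': 18, 'k3': 139}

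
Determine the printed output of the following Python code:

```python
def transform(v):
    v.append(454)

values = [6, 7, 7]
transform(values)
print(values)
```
[6, 7, 7, 454]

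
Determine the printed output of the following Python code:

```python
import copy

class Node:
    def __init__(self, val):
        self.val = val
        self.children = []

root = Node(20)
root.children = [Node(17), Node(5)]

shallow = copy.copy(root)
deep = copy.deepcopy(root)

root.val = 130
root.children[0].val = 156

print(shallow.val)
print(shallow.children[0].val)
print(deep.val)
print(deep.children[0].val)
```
20
156
20
17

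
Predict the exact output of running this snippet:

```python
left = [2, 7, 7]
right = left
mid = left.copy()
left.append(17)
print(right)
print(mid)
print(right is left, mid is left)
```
[2, 7, 7, 17]
[2, 7, 7]
True False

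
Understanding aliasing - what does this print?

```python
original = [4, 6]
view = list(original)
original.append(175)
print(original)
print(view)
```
[4, 6, 175]
[4, 6]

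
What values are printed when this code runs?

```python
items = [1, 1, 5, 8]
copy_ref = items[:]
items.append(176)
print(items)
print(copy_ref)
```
[1, 1, 5, 8, 176]
[1, 1, 5, 8]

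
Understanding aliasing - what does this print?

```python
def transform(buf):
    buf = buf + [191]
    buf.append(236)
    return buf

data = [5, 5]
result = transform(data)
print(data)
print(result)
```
[5, 5]
[5, 5, 191, 236]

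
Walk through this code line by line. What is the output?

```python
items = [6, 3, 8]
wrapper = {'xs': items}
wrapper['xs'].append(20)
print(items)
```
[6, 3, 8, 20]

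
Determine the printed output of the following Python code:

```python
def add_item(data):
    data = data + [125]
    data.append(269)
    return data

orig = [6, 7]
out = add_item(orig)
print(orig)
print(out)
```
[6, 7]
[6, 7, 125, 269]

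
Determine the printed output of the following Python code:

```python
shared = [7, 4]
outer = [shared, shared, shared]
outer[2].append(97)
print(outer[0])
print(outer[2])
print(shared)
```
[7, 4, 97]
[7, 4, 97]
[7, 4, 97]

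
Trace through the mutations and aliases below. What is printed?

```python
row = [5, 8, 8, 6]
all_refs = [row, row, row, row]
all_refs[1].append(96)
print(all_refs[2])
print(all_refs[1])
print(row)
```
[5, 8, 8, 6, 96]
[5, 8, 8, 6, 96]
[5, 8, 8, 6, 96]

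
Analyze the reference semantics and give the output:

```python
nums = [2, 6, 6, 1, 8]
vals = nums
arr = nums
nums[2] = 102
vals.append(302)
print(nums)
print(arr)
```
[2, 6, 102, 1, 8, 302]
[2, 6, 102, 1, 8, 302]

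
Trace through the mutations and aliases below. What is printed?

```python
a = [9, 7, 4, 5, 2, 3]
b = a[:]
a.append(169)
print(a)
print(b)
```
[9, 7, 4, 5, 2, 3, 169]
[9, 7, 4, 5, 2, 3]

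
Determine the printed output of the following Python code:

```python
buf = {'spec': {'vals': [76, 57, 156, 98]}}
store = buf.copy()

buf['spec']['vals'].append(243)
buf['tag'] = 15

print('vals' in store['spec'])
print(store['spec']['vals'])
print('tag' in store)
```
True
[76, 57, 156, 98, 243]
False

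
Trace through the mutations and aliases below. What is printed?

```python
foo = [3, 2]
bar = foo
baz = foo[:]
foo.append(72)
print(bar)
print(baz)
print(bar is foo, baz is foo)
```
[3, 2, 72]
[3, 2]
True False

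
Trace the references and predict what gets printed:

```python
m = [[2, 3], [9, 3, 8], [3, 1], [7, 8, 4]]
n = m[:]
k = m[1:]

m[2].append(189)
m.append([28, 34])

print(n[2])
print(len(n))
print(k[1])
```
[3, 1, 189]
4
[3, 1, 189]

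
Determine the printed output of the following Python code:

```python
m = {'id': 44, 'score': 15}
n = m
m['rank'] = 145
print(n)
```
{'id': 44, 'score': 15, 'rank': 145}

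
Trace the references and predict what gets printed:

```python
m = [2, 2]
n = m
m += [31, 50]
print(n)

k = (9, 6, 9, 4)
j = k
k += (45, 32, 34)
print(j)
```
[2, 2, 31, 50]
(9, 6, 9, 4)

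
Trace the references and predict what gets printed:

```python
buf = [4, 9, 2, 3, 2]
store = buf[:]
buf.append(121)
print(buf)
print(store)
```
[4, 9, 2, 3, 2, 121]
[4, 9, 2, 3, 2]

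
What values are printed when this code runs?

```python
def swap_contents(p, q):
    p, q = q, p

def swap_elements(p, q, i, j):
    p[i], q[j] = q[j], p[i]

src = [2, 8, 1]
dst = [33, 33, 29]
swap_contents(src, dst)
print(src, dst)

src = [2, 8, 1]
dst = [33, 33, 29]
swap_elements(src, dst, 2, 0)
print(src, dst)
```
[2, 8, 1] [33, 33, 29]
[2, 8, 33] [1, 33, 29]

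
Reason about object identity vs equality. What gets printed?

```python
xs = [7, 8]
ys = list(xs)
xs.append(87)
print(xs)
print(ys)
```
[7, 8, 87]
[7, 8]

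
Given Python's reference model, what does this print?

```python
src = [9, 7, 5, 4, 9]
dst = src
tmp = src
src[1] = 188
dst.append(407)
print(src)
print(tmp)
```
[9, 188, 5, 4, 9, 407]
[9, 188, 5, 4, 9, 407]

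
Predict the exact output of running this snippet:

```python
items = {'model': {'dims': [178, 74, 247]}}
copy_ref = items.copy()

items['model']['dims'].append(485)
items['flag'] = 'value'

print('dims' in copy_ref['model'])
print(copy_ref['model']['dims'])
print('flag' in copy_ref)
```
True
[178, 74, 247, 485]
False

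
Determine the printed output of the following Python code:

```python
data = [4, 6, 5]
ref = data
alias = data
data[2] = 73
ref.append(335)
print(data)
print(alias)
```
[4, 6, 73, 335]
[4, 6, 73, 335]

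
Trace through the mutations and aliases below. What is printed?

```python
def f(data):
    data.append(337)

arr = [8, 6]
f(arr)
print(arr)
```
[8, 6, 337]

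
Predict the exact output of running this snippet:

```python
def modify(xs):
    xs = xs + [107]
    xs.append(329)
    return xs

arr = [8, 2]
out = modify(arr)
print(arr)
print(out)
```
[8, 2]
[8, 2, 107, 329]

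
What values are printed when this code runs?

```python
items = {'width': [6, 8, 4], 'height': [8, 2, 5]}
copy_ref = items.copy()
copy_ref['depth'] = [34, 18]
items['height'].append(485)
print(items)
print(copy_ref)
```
{'width': [6, 8, 4], 'height': [8, 2, 5, 485]}
{'width': [6, 8, 4], 'height': [8, 2, 5, 485], 'depth': [34, 18]}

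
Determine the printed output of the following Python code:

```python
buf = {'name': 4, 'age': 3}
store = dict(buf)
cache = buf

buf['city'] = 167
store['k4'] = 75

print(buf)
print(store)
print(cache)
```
{'name': 4, 'age': 3, 'city': 167}
{'name': 4, 'age': 3, 'k4': 75}
{'name': 4, 'age': 3, 'city': 167}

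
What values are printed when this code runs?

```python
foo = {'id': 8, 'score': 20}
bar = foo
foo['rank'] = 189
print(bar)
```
{'id': 8, 'score': 20, 'rank': 189}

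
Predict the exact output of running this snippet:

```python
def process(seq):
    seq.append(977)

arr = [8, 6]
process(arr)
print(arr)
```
[8, 6, 977]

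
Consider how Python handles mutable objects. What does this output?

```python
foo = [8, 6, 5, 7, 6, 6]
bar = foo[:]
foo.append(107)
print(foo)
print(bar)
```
[8, 6, 5, 7, 6, 6, 107]
[8, 6, 5, 7, 6, 6]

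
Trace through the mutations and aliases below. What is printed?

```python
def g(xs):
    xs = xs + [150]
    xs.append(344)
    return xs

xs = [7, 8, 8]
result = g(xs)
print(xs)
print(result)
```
[7, 8, 8]
[7, 8, 8, 150, 344]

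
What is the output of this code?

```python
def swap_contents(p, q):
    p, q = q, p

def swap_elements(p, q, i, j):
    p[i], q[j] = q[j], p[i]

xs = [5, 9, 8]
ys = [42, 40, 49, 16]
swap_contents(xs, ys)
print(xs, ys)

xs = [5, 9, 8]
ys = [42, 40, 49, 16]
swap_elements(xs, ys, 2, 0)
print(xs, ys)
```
[5, 9, 8] [42, 40, 49, 16]
[5, 9, 42] [8, 40, 49, 16]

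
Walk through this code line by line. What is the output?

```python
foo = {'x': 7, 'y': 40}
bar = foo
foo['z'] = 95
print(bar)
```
{'x': 7, 'y': 40, 'z': 95}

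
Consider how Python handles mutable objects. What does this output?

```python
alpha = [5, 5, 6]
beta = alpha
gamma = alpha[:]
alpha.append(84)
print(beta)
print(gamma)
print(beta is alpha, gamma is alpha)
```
[5, 5, 6, 84]
[5, 5, 6]
True False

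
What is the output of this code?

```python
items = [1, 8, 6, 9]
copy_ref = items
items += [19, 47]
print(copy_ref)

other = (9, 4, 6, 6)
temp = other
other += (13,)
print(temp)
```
[1, 8, 6, 9, 19, 47]
(9, 4, 6, 6)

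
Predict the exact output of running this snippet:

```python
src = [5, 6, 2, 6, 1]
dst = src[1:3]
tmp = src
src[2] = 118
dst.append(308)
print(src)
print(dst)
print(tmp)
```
[5, 6, 118, 6, 1]
[6, 2, 308]
[5, 6, 118, 6, 1]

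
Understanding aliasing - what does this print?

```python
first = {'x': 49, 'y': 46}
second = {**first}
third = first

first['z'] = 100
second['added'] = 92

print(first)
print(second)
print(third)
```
{'x': 49, 'y': 46, 'z': 100}
{'x': 49, 'y': 46, 'added': 92}
{'x': 49, 'y': 46, 'z': 100}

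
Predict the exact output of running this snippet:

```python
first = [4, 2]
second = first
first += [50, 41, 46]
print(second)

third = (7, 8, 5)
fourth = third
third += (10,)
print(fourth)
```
[4, 2, 50, 41, 46]
(7, 8, 5)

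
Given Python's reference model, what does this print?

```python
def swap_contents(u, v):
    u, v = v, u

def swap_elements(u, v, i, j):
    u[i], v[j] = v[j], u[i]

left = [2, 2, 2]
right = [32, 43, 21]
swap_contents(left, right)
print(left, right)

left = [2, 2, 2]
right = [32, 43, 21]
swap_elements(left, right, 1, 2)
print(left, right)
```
[2, 2, 2] [32, 43, 21]
[2, 21, 2] [32, 43, 2]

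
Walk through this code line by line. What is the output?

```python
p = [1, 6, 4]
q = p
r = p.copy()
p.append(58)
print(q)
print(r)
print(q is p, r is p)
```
[1, 6, 4, 58]
[1, 6, 4]
True False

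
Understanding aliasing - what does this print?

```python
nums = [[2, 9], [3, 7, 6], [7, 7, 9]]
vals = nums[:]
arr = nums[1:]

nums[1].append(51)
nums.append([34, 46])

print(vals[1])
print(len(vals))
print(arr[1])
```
[3, 7, 6, 51]
3
[7, 7, 9]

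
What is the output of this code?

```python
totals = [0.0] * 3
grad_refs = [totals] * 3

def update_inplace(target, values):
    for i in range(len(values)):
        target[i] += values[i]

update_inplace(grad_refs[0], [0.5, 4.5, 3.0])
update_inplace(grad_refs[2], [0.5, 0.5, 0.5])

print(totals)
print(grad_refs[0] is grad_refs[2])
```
[1.0, 5.0, 3.5]
True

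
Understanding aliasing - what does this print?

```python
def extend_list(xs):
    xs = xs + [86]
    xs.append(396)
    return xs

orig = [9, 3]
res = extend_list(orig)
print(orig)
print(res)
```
[9, 3]
[9, 3, 86, 396]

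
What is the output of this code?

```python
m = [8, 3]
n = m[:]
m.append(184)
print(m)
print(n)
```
[8, 3, 184]
[8, 3]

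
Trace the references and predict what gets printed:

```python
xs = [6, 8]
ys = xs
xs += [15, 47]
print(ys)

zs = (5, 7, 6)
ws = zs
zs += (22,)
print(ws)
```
[6, 8, 15, 47]
(5, 7, 6)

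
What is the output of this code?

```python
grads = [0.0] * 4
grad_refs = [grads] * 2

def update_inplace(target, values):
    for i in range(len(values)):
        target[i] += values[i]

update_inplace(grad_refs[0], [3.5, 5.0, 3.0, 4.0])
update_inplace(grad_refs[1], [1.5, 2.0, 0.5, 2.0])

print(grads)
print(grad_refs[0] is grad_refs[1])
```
[5.0, 7.0, 3.5, 6.0]
True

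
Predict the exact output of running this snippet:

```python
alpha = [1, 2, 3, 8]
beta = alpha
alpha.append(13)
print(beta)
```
[1, 2, 3, 8, 13]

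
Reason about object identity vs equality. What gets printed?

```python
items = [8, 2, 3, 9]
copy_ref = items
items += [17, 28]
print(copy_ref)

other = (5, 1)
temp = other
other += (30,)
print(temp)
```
[8, 2, 3, 9, 17, 28]
(5, 1)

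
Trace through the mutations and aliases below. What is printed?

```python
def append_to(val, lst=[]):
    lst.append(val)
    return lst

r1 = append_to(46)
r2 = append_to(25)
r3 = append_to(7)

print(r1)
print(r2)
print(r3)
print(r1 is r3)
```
[46, 25, 7]
[46, 25, 7]
[46, 25, 7]
True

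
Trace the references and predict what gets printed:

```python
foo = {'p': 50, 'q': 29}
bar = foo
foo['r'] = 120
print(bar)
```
{'p': 50, 'q': 29, 'r': 120}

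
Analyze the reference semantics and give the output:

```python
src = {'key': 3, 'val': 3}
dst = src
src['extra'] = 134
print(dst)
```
{'key': 3, 'val': 3, 'extra': 134}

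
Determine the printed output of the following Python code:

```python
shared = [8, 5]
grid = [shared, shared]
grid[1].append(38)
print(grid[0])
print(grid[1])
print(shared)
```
[8, 5, 38]
[8, 5, 38]
[8, 5, 38]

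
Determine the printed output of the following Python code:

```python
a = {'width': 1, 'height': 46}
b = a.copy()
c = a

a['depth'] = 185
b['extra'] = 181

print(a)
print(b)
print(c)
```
{'width': 1, 'height': 46, 'depth': 185}
{'width': 1, 'height': 46, 'extra': 181}
{'width': 1, 'height': 46, 'depth': 185}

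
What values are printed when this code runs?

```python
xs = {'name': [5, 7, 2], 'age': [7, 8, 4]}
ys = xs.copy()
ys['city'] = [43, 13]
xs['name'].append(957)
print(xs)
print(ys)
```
{'name': [5, 7, 2, 957], 'age': [7, 8, 4]}
{'name': [5, 7, 2, 957], 'age': [7, 8, 4], 'city': [43, 13]}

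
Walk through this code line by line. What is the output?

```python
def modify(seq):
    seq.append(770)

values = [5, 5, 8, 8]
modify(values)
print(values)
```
[5, 5, 8, 8, 770]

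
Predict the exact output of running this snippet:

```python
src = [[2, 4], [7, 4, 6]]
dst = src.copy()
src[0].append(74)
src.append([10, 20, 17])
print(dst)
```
[[2, 4, 74], [7, 4, 6]]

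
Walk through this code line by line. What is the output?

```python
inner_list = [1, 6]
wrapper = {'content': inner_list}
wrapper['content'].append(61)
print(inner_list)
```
[1, 6, 61]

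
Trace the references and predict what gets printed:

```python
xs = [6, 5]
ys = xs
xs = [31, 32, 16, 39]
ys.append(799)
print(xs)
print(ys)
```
[31, 32, 16, 39]
[6, 5, 799]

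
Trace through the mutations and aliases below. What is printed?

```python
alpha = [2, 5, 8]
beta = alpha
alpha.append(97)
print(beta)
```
[2, 5, 8, 97]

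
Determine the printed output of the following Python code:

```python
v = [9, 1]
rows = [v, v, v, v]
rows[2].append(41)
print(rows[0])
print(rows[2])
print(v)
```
[9, 1, 41]
[9, 1, 41]
[9, 1, 41]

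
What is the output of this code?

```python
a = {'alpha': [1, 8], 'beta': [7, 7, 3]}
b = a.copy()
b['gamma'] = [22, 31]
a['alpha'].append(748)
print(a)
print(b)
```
{'alpha': [1, 8, 748], 'beta': [7, 7, 3]}
{'alpha': [1, 8, 748], 'beta': [7, 7, 3], 'gamma': [22, 31]}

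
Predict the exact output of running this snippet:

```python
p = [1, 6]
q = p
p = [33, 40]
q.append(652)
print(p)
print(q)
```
[33, 40]
[1, 6, 652]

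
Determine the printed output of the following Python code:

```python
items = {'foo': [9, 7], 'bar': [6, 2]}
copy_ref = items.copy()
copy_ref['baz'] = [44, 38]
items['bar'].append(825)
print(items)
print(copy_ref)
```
{'foo': [9, 7], 'bar': [6, 2, 825]}
{'foo': [9, 7], 'bar': [6, 2, 825], 'baz': [44, 38]}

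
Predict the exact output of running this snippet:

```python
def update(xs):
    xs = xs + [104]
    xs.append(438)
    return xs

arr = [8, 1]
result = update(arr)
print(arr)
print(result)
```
[8, 1]
[8, 1, 104, 438]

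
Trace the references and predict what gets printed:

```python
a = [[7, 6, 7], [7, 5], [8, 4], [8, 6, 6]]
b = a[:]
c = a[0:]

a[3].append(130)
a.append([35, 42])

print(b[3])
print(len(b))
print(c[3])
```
[8, 6, 6, 130]
4
[8, 6, 6, 130]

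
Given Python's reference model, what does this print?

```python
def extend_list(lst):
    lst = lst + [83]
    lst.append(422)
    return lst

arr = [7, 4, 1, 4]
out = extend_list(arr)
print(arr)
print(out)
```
[7, 4, 1, 4]
[7, 4, 1, 4, 83, 422]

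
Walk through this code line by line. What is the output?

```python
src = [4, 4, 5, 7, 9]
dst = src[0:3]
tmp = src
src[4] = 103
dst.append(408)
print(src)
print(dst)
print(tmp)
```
[4, 4, 5, 7, 103]
[4, 4, 5, 408]
[4, 4, 5, 7, 103]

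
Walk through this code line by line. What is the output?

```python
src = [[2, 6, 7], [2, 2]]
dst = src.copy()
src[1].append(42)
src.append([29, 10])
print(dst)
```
[[2, 6, 7], [2, 2, 42]]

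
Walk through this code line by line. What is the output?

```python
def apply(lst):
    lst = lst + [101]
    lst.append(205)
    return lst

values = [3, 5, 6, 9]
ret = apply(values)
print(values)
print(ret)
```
[3, 5, 6, 9]
[3, 5, 6, 9, 101, 205]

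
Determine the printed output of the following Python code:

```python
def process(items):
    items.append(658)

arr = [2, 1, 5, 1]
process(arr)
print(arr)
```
[2, 1, 5, 1, 658]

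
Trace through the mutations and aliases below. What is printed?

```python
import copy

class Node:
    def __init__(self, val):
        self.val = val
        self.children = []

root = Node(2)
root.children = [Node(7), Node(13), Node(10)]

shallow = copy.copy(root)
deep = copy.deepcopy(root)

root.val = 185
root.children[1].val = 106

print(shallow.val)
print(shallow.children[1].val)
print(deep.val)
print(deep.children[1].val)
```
2
106
2
13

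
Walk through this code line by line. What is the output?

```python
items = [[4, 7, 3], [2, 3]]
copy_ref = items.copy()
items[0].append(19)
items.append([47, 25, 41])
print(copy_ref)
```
[[4, 7, 3, 19], [2, 3]]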